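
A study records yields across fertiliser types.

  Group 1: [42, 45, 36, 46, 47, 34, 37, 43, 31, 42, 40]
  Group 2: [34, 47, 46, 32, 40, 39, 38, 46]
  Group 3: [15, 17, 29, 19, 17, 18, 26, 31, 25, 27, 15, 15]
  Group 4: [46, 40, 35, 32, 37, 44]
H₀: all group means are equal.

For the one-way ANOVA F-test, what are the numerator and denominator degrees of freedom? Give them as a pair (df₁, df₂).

k = 4 groups, N = 37 total
df = (k−1, N−k) = (4−1, 37−4) = (3, 33)

degrees of freedom = [3, 33]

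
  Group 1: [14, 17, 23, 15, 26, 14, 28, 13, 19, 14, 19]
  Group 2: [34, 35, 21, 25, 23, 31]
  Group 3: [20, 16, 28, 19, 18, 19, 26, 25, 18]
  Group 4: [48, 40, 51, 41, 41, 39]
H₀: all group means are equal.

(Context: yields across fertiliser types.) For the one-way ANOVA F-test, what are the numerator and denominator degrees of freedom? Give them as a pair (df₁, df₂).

degrees of freedom = [3, 28]

k = 4 groups, N = 32 total
df = (k−1, N−k) = (4−1, 32−4) = (3, 28)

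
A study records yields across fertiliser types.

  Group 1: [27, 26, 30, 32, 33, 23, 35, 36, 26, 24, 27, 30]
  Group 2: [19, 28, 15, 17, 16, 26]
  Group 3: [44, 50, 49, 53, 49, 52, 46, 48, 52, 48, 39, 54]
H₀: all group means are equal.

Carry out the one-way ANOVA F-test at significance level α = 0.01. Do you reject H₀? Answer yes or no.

reject H₀: yes

Group means [29.08, 20.17, 48.67], grand mean 35.133
SSB = Σnᵢ(x̄ᵢ−x̄)² = 3981.050; SSW = ΣΣ(x−x̄ᵢ)² = 544.417
MSB = 3981.050/2 = 1990.5250; MSW = 544.417/27 = 20.1636
F = MSB/MSW = 98.7188
df = (2, 27)
p-value (upper-tail) = 0.00000
At α=0.01: p < α → reject H₀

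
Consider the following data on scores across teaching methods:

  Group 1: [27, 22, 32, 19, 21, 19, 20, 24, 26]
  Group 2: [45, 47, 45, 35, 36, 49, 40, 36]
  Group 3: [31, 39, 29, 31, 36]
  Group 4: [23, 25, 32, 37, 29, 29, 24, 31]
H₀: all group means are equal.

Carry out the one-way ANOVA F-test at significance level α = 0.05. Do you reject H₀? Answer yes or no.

Group means [23.33, 41.62, 33.20, 28.75], grand mean 31.300
SSB = Σnᵢ(x̄ᵢ−x̄)² = 1494.125; SSW = ΣΣ(x−x̄ᵢ)² = 590.175
MSB = 1494.125/3 = 498.0417; MSW = 590.175/26 = 22.6990
F = MSB/MSW = 21.9411
df = (3, 26)
p-value (upper-tail) = 0.00000
At α=0.05: p < α → reject H₀

reject H₀: yes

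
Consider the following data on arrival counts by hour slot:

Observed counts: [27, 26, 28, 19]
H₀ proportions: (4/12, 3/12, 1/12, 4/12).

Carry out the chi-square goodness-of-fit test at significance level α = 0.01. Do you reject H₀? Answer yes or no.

reject H₀: yes

n = 100; E_i = n·p_i = [33.33, 25.00, 8.33, 33.33]
χ² = (27−33.33)²/33.33 + (26−25.00)²/25.00 + (28−8.33)²/8.33 + (19−33.33)²/33.33 = 53.8200
df = 3
p-value (upper-tail) = 0.00000
At α=0.01: p < α → reject H₀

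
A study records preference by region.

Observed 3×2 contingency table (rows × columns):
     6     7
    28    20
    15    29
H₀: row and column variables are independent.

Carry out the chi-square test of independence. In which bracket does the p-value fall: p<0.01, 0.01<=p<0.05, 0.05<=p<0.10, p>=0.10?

Row totals [13, 48, 44], col totals [49, 56], n=105
χ² = (6−6.07)²/6.07 + (7−6.93)²/6.93 + (28−22.40)²/22.40 + (20−25.60)²/25.60 + (15−20.53)²/20.53 + (29−23.47)²/23.47 = 5.4222
df = 2
p-value (upper-tail) = 0.06646
→ bracket: 0.05<=p<0.10

p-value bracket: 0.05<=p<0.10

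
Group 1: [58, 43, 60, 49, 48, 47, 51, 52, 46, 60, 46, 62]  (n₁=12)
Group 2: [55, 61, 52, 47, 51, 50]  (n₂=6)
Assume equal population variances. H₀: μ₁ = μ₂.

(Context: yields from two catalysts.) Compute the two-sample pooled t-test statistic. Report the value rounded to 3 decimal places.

x̄₁=51.833, s₁=6.520, n₁=12
x̄₂=52.667, s₂=4.844, n₂=6
s_p² = [11·6.520² + 5·4.844²]/16 = 36.5625
SE = √(s_p²·(1/12+1/6)) = 3.0233
t = (51.833−52.667)/3.0233 = -0.2756
df = 16

test statistic = -0.276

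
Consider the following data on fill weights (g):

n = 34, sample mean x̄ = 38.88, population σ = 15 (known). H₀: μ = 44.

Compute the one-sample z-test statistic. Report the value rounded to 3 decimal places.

SE = σ/√n = 15/√34 = 2.5725
z = (x̄−μ₀)/SE = (38.88−44)/2.5725 = -1.9903

test statistic = -1.990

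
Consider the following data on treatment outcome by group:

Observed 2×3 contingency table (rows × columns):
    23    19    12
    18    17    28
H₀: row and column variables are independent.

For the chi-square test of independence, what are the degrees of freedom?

df = (r−1)(c−1) = (2−1)·(3−1) = 2

degrees of freedom = 2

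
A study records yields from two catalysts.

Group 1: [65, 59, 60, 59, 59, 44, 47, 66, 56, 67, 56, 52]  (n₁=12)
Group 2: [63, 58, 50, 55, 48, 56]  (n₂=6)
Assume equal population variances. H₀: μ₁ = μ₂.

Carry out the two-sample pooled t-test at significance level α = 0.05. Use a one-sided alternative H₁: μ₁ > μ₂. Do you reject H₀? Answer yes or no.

x̄₁=57.500, s₁=7.129, n₁=12
x̄₂=55.000, s₂=5.441, n₂=6
s_p² = [11·7.129² + 5·5.441²]/16 = 44.1875
SE = √(s_p²·(1/12+1/6)) = 3.3237
t = (57.500−55.000)/3.3237 = 0.7522
df = 16
p-value (one-sided, H₁ greater) = 0.23143
At α=0.05: p ≥ α → fail to reject H₀

reject H₀: no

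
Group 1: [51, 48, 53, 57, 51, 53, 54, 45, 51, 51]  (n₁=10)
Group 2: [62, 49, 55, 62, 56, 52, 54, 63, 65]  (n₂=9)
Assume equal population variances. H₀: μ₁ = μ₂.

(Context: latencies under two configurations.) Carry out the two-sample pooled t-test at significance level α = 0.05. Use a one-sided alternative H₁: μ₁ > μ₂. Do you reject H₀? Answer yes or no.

reject H₀: no

x̄₁=51.400, s₁=3.273, n₁=10
x̄₂=57.556, s₂=5.593, n₂=9
s_p² = [9·3.273² + 8·5.593²]/17 = 20.3895
SE = √(s_p²·(1/10+1/9)) = 2.0747
t = (51.400−57.556)/2.0747 = -2.9669
df = 17
p-value (one-sided, H₁ greater) = 0.99568
At α=0.05: p ≥ α → fail to reject H₀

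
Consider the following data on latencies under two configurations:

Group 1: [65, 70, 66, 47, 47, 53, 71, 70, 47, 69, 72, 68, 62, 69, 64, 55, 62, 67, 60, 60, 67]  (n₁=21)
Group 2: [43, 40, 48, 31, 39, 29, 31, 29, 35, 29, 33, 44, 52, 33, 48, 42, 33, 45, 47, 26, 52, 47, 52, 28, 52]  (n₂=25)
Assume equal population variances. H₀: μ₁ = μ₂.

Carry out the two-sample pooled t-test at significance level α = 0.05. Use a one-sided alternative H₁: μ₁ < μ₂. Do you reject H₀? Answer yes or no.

reject H₀: no

x̄₁=62.429, s₁=8.158, n₁=21
x̄₂=39.520, s₂=8.870, n₂=25
s_p² = [20·8.158² + 24·8.870²]/44 = 73.1678
SE = √(s_p²·(1/21+1/25)) = 2.5320
t = (62.429−39.520)/2.5320 = 9.0477
df = 44
p-value (one-sided, H₁ less) = 1.00000
At α=0.05: p ≥ α → fail to reject H₀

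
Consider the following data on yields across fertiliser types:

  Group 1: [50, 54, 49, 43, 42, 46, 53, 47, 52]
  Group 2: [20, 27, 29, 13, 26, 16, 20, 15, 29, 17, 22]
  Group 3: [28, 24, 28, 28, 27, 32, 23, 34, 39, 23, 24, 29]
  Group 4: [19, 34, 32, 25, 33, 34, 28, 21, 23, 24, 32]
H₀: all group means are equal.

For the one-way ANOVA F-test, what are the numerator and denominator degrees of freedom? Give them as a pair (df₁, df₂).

degrees of freedom = [3, 39]

k = 4 groups, N = 43 total
df = (k−1, N−k) = (4−1, 43−4) = (3, 39)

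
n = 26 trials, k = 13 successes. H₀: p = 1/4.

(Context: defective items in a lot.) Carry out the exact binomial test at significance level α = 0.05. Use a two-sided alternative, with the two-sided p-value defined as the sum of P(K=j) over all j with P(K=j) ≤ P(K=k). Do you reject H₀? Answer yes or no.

Exact binomial: n=26, k=13, p₀=1/4=0.2500
P(X=j) = C(n,j)·p₀^j·(1−p₀)^(n−j); p = Σ P(X=j) over j with P(X=j) ≤ P(X=13)
p-value (two-sided) = 0.00578
At α=0.05: p < α → reject H₀

reject H₀: yes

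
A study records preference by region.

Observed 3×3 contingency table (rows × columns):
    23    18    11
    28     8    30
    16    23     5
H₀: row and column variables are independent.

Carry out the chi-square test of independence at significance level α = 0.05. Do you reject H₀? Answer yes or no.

reject H₀: yes

Row totals [52, 66, 44], col totals [67, 49, 46], n=162
χ² = (23−21.51)²/21.51 + (18−15.73)²/15.73 + (11−14.77)²/14.77 + (28−27.30)²/27.30 + (8−19.96)²/19.96 + (30−18.74)²/18.74 + (16−18.20)²/18.20 + (23−13.31)²/13.31 + (5−12.49)²/12.49 = 27.1610
df = 4
p-value (upper-tail) = 0.00002
At α=0.05: p < α → reject H₀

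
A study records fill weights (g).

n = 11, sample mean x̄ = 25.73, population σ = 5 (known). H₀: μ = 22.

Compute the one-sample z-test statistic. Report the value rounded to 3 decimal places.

SE = σ/√n = 5/√11 = 1.5076
z = (x̄−μ₀)/SE = (25.73−22)/1.5076 = 2.4742

test statistic = 2.474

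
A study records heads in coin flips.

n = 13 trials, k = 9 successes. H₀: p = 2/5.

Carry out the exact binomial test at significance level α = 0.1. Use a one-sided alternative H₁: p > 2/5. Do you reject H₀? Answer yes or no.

Exact binomial: n=13, k=9, p₀=2/5=0.4000
P(X≥9) from Σ C(n,i)·p₀^i·(1−p₀)^(n−i)
p-value (one-sided, H₁ greater) = 0.03208
At α=0.1: p < α → reject H₀

reject H₀: yes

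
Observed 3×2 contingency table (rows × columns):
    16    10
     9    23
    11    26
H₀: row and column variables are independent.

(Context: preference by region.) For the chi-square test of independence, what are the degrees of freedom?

df = (r−1)(c−1) = (3−1)·(2−1) = 2

degrees of freedom = 2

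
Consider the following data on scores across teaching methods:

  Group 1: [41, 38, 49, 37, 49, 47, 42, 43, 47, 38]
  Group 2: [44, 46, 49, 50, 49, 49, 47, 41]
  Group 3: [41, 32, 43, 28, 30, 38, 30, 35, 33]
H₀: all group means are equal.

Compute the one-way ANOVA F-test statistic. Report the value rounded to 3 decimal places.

test statistic = 17.600

Group means [43.10, 46.88, 34.44], grand mean 41.333
SSB = Σnᵢ(x̄ᵢ−x̄)² = 704.003; SSW = ΣΣ(x−x̄ᵢ)² = 479.997
MSB = 704.003/2 = 352.0014; MSW = 479.997/24 = 19.9999
F = MSB/MSW = 17.6002
df = (2, 24)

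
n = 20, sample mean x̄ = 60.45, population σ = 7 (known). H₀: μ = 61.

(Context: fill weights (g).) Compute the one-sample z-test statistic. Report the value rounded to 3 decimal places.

SE = σ/√n = 7/√20 = 1.5652
z = (x̄−μ₀)/SE = (60.45−61)/1.5652 = -0.3514

test statistic = -0.351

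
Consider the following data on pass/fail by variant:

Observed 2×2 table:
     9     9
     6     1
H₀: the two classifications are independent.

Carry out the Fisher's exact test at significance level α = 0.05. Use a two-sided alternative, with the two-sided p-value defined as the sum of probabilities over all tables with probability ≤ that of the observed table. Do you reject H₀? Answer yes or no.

Margins: r₁=18, r₂=7, c₁=15, c₂=10, n=25
p_obs = C(18,9)·C(7,6)/C(25,15); sum pmf over tables with pmf ≤ p_obs
p-value (two-sided) = 0.17935
At α=0.05: p ≥ α → fail to reject H₀

reject H₀: no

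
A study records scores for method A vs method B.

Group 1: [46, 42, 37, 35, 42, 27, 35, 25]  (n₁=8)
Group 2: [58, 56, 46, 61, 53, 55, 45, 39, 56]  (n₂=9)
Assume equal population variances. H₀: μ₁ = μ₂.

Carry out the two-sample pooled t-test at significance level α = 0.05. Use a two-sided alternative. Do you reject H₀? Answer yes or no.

x̄₁=36.125, s₁=7.338, n₁=8
x̄₂=52.111, s₂=7.184, n₂=9
s_p² = [7·7.338² + 8·7.184²]/15 = 52.6509
SE = √(s_p²·(1/8+1/9)) = 3.5258
t = (36.125−52.111)/3.5258 = -4.5340
df = 15
p-value (two-sided) = 0.00040
At α=0.05: p < α → reject H₀

reject H₀: yes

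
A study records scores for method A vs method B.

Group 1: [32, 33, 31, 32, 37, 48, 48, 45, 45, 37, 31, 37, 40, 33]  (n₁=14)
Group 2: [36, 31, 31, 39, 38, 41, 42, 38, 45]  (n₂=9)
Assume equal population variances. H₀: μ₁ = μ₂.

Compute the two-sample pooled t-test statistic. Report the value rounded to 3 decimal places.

x̄₁=37.786, s₁=6.351, n₁=14
x̄₂=37.889, s₂=4.702, n₂=9
s_p² = [13·6.351² + 8·4.702²]/21 = 33.3927
SE = √(s_p²·(1/14+1/9)) = 2.4689
t = (37.786−37.889)/2.4689 = -0.0418
df = 21

test statistic = -0.042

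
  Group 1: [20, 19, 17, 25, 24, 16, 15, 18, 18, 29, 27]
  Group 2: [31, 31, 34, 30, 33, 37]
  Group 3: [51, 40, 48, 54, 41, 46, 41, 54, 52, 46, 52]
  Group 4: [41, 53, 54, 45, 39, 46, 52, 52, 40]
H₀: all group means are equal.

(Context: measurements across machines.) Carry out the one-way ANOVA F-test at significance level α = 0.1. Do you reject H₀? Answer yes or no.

Group means [20.73, 32.67, 47.73, 46.89], grand mean 37.054
SSB = Σnᵢ(x̄ᵢ−x̄)² = 5171.306; SSW = ΣΣ(x−x̄ᵢ)² = 828.586
MSB = 5171.306/3 = 1723.7687; MSW = 828.586/33 = 25.1087
F = MSB/MSW = 68.6523
df = (3, 33)
p-value (upper-tail) = 0.00000
At α=0.1: p < α → reject H₀

reject H₀: yes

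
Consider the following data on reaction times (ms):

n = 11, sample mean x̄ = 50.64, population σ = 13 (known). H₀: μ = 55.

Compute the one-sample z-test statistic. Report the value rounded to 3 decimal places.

test statistic = -1.112

SE = σ/√n = 13/√11 = 3.9196
z = (x̄−μ₀)/SE = (50.64−55)/3.9196 = -1.1123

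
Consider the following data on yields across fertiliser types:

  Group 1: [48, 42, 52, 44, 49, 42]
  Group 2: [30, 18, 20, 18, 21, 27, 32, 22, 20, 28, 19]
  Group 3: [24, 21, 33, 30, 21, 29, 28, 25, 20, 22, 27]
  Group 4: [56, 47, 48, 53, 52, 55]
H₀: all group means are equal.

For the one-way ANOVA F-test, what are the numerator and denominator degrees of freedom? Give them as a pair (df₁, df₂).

k = 4 groups, N = 34 total
df = (k−1, N−k) = (4−1, 34−4) = (3, 30)

degrees of freedom = [3, 30]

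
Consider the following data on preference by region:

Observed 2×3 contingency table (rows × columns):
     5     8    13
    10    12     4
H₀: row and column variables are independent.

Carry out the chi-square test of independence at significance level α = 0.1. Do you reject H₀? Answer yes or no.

Row totals [26, 26], col totals [15, 20, 17], n=52
χ² = (5−7.50)²/7.50 + (8−10.00)²/10.00 + (13−8.50)²/8.50 + (10−7.50)²/7.50 + (12−10.00)²/10.00 + (4−8.50)²/8.50 = 7.2314
df = 2
p-value (upper-tail) = 0.02690
At α=0.1: p < α → reject H₀

reject H₀: yes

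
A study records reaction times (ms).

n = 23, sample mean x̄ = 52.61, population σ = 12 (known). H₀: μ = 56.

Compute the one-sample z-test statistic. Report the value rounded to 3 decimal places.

test statistic = -1.355

SE = σ/√n = 12/√23 = 2.5022
z = (x̄−μ₀)/SE = (52.61−56)/2.5022 = -1.3548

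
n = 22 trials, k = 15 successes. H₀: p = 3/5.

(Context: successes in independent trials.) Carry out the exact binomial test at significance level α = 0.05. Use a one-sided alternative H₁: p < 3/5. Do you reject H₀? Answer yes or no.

Exact binomial: n=22, k=15, p₀=3/5=0.6000
P(X≤15) from Σ C(n,i)·p₀^i·(1−p₀)^(n−i)
p-value (one-sided, H₁ less) = 0.84156
At α=0.05: p ≥ α → fail to reject H₀

reject H₀: no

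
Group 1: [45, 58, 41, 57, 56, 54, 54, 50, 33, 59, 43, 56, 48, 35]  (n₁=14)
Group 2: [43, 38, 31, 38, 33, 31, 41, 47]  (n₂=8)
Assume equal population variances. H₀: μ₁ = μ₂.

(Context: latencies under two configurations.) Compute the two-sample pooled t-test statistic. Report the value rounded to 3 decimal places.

x̄₁=49.214, s₁=8.604, n₁=14
x̄₂=37.750, s₂=5.825, n₂=8
s_p² = [13·8.604² + 7·5.825²]/20 = 59.9929
SE = √(s_p²·(1/14+1/8)) = 3.4328
t = (49.214−37.750)/3.4328 = 3.3396
df = 20

test statistic = 3.340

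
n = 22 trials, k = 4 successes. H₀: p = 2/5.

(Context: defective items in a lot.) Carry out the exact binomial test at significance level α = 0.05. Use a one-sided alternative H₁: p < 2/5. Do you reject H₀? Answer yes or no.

Exact binomial: n=22, k=4, p₀=2/5=0.4000
P(X≤4) from Σ C(n,i)·p₀^i·(1−p₀)^(n−i)
p-value (one-sided, H₁ less) = 0.02658
At α=0.05: p < α → reject H₀

reject H₀: yes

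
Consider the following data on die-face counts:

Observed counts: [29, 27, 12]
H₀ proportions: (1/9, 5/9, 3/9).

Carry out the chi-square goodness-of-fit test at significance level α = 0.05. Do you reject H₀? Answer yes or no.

reject H₀: yes

n = 68; E_i = n·p_i = [7.56, 37.78, 22.67]
χ² = (29−7.56)²/7.56 + (27−37.78)²/37.78 + (12−22.67)²/22.67 = 68.9588
df = 2
p-value (upper-tail) = 0.00000
At α=0.05: p < α → reject H₀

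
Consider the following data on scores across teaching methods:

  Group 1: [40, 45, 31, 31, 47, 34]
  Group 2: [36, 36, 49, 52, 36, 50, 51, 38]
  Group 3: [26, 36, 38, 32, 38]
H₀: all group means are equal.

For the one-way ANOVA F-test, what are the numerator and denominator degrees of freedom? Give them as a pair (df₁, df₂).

k = 3 groups, N = 19 total
df = (k−1, N−k) = (3−1, 19−3) = (2, 16)

degrees of freedom = [2, 16]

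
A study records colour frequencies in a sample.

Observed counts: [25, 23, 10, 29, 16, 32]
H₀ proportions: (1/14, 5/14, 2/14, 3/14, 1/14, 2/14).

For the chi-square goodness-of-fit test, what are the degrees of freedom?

df = k − 1 = 6 − 1 = 5

degrees of freedom = 5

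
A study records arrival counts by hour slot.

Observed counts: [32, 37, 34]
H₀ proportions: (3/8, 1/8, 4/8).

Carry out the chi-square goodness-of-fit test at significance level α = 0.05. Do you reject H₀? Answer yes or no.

reject H₀: yes

n = 103; E_i = n·p_i = [38.62, 12.88, 51.50]
χ² = (32−38.62)²/38.62 + (37−12.88)²/12.88 + (34−51.50)²/51.50 = 52.2880
df = 2
p-value (upper-tail) = 0.00000
At α=0.05: p < α → reject H₀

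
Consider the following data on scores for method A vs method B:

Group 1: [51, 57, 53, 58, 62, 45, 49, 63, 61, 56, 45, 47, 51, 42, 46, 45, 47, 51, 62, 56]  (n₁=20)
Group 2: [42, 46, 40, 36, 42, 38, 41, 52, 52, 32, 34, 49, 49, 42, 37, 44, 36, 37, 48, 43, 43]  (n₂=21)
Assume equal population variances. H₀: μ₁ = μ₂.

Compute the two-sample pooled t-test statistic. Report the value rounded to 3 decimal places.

test statistic = 5.314

x̄₁=52.350, s₁=6.643, n₁=20
x̄₂=42.048, s₂=5.757, n₂=21
s_p² = [19·6.643² + 20·5.757²]/39 = 38.5001
SE = √(s_p²·(1/20+1/21)) = 1.9386
t = (52.350−42.048)/1.9386 = 5.3142
df = 39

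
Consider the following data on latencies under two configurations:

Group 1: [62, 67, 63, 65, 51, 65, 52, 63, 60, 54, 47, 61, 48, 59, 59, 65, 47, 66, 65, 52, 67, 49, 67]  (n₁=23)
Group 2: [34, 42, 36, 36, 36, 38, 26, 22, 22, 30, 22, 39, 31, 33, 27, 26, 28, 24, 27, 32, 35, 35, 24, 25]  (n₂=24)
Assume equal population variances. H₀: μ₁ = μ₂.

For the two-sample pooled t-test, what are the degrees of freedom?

degrees of freedom = 45

df = n₁ + n₂ − 2 = 23 + 24 − 2 = 45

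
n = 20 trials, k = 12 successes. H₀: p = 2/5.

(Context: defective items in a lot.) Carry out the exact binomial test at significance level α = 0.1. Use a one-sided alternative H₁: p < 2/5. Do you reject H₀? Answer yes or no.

Exact binomial: n=20, k=12, p₀=2/5=0.4000
P(X≤12) from Σ C(n,i)·p₀^i·(1−p₀)^(n−i)
p-value (one-sided, H₁ less) = 0.97897
At α=0.1: p ≥ α → fail to reject H₀

reject H₀: no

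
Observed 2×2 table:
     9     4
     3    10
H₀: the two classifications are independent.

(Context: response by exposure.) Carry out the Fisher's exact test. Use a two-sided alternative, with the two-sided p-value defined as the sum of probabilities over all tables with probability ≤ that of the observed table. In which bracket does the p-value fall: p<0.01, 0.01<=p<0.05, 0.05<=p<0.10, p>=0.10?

Margins: r₁=13, r₂=13, c₁=12, c₂=14, n=26
p_obs = C(13,9)·C(13,3)/C(26,12); sum pmf over tables with pmf ≤ p_obs
p-value (two-sided) = 0.04718
→ bracket: 0.01<=p<0.05

p-value bracket: 0.01<=p<0.05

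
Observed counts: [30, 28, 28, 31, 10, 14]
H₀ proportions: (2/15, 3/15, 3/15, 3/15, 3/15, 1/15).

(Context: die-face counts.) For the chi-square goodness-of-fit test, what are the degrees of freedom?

df = k − 1 = 6 − 1 = 5

degrees of freedom = 5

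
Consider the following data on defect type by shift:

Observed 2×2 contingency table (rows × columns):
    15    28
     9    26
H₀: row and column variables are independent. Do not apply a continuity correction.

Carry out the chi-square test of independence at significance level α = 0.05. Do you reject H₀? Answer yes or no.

Row totals [43, 35], col totals [24, 54], n=78
χ² = (15−13.23)²/13.23 + (28−29.77)²/29.77 + (9−10.77)²/10.77 + (26−24.23)²/24.23 = 0.7616
df = 1
p-value (upper-tail) = 0.38284
At α=0.05: p ≥ α → fail to reject H₀

reject H₀: no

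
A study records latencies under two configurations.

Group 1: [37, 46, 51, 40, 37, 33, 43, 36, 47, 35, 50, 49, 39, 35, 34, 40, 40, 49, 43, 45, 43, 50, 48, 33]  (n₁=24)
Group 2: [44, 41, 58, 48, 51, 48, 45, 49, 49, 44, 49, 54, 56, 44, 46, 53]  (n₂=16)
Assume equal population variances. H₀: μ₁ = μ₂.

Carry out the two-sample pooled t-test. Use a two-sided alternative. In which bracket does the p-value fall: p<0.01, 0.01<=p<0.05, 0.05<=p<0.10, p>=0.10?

x̄₁=41.792, s₁=5.993, n₁=24
x̄₂=48.688, s₂=4.757, n₂=16
s_p² = [23·5.993² + 15·4.757²]/38 = 30.6683
SE = √(s_p²·(1/24+1/16)) = 1.7873
t = (41.792−48.688)/1.7873 = -3.8581
df = 38
p-value (two-sided) = 0.00043
→ bracket: p<0.01

p-value bracket: p<0.01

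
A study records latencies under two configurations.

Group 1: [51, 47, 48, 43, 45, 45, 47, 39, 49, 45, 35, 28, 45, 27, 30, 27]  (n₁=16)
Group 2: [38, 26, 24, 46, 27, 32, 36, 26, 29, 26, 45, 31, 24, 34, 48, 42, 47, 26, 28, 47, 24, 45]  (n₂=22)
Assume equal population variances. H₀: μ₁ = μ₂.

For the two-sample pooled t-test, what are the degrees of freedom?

df = n₁ + n₂ − 2 = 16 + 22 − 2 = 36

degrees of freedom = 36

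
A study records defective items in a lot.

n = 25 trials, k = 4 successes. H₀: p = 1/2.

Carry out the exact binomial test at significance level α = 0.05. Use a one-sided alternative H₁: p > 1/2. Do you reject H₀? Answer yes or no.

reject H₀: no

Exact binomial: n=25, k=4, p₀=1/2=0.5000
P(X≥4) from Σ C(n,i)·p₀^i·(1−p₀)^(n−i)
p-value (one-sided, H₁ greater) = 0.99992
At α=0.05: p ≥ α → fail to reject H₀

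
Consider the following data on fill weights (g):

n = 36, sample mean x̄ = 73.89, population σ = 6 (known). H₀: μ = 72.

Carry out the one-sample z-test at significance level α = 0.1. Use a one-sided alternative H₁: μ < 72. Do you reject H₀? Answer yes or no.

SE = σ/√n = 6/√36 = 1.0000
z = (x̄−μ₀)/SE = (73.89−72)/1.0000 = 1.8900
p-value (one-sided, H₁ less) = 0.97062
At α=0.1: p ≥ α → fail to reject H₀

reject H₀: no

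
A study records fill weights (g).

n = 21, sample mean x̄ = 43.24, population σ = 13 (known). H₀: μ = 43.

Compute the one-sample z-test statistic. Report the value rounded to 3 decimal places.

test statistic = 0.085

SE = σ/√n = 13/√21 = 2.8368
z = (x̄−μ₀)/SE = (43.24−43)/2.8368 = 0.0846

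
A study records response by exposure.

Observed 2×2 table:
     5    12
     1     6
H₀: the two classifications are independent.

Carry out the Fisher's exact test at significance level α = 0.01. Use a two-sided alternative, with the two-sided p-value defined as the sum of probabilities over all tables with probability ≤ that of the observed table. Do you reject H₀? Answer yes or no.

reject H₀: no

Margins: r₁=17, r₂=7, c₁=6, c₂=18, n=24
p_obs = C(17,5)·C(7,1)/C(24,6); sum pmf over tables with pmf ≤ p_obs
p-value (two-sided) = 0.62867
At α=0.01: p ≥ α → fail to reject H₀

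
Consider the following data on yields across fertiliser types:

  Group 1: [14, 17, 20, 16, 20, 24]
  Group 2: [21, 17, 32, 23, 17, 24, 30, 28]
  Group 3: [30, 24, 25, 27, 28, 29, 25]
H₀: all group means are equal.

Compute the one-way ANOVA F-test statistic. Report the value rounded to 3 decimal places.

Group means [18.50, 24.00, 26.86], grand mean 23.381
SSB = Σnᵢ(x̄ᵢ−x̄)² = 230.595; SSW = ΣΣ(x−x̄ᵢ)² = 318.357
MSB = 230.595/2 = 115.2976; MSW = 318.357/18 = 17.6865
F = MSB/MSW = 6.5190
df = (2, 18)

test statistic = 6.519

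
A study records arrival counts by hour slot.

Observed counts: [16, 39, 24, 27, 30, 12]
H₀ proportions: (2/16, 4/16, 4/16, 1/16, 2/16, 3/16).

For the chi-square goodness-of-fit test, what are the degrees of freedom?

df = k − 1 = 6 − 1 = 5

degrees of freedom = 5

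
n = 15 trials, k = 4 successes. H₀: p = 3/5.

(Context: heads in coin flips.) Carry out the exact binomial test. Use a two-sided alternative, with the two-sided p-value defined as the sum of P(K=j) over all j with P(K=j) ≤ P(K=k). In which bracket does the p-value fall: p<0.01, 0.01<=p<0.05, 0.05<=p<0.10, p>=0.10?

Exact binomial: n=15, k=4, p₀=3/5=0.6000
P(X=j) = C(n,j)·p₀^j·(1−p₀)^(n−j); p = Σ P(X=j) over j with P(X=j) ≤ P(X=4)
p-value (two-sided) = 0.01452
→ bracket: 0.01<=p<0.05

p-value bracket: 0.01<=p<0.05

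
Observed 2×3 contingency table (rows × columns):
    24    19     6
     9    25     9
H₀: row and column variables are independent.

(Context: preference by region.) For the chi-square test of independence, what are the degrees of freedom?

df = (r−1)(c−1) = (2−1)·(3−1) = 2

degrees of freedom = 2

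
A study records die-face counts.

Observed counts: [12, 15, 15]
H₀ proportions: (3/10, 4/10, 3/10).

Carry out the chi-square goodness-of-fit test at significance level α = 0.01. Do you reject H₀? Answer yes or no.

n = 42; E_i = n·p_i = [12.60, 16.80, 12.60]
χ² = (12−12.60)²/12.60 + (15−16.80)²/16.80 + (15−12.60)²/12.60 = 0.6786
df = 2
p-value (upper-tail) = 0.71228
At α=0.01: p ≥ α → fail to reject H₀

reject H₀: no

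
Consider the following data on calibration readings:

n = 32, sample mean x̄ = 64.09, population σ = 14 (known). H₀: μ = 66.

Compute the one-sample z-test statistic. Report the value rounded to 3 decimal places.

test statistic = -0.772

SE = σ/√n = 14/√32 = 2.4749
z = (x̄−μ₀)/SE = (64.09−66)/2.4749 = -0.7718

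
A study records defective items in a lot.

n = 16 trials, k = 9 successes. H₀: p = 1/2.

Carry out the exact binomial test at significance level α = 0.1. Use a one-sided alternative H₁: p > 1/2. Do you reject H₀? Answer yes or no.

Exact binomial: n=16, k=9, p₀=1/2=0.5000
P(X≥9) from Σ C(n,i)·p₀^i·(1−p₀)^(n−i)
p-value (one-sided, H₁ greater) = 0.40181
At α=0.1: p ≥ α → fail to reject H₀

reject H₀: no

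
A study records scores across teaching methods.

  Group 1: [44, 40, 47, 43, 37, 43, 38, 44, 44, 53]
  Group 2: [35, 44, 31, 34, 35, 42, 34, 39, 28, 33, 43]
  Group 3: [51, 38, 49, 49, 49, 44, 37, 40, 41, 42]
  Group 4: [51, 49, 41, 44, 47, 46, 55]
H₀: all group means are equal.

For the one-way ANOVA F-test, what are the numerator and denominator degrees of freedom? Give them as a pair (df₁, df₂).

k = 4 groups, N = 38 total
df = (k−1, N−k) = (4−1, 38−4) = (3, 34)

degrees of freedom = [3, 34]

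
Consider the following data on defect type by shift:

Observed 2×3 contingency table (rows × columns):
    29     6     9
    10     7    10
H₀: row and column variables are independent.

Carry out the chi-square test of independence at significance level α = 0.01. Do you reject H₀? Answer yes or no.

Row totals [44, 27], col totals [39, 13, 19], n=71
χ² = (29−24.17)²/24.17 + (6−8.06)²/8.06 + (9−11.77)²/11.77 + (10−14.83)²/14.83 + (7−4.94)²/4.94 + (10−7.23)²/7.23 = 5.6388
df = 2
p-value (upper-tail) = 0.05964
At α=0.01: p ≥ α → fail to reject H₀

reject H₀: no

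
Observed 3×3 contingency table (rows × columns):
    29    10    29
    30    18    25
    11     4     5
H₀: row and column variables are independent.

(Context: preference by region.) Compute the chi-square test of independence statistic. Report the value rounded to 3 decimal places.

test statistic = 3.994

Row totals [68, 73, 20], col totals [70, 32, 59], n=161
χ² = (29−29.57)²/29.57 + (10−13.52)²/13.52 + (29−24.92)²/24.92 + (30−31.74)²/31.74 + (18−14.51)²/14.51 + (25−26.75)²/26.75 + (11−8.70)²/8.70 + (4−3.98)²/3.98 + (5−7.33)²/7.33 = 3.9943
df = 4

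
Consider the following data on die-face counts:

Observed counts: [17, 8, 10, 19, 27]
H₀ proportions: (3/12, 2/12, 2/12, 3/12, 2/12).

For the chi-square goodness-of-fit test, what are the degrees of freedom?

df = k − 1 = 5 − 1 = 4

degrees of freedom = 4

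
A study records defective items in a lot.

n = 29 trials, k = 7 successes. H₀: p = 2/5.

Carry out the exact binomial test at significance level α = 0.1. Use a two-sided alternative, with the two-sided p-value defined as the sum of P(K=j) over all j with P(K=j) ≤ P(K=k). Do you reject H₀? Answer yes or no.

reject H₀: yes

Exact binomial: n=29, k=7, p₀=2/5=0.4000
P(X=j) = C(n,j)·p₀^j·(1−p₀)^(n−j); p = Σ P(X=j) over j with P(X=j) ≤ P(X=7)
p-value (two-sided) = 0.08987
At α=0.1: p < α → reject H₀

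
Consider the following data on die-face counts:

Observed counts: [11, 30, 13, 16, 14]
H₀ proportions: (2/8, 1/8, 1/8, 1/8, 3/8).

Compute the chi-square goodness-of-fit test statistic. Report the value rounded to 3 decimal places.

n = 84; E_i = n·p_i = [21.00, 10.50, 10.50, 10.50, 31.50]
χ² = (11−21.00)²/21.00 + (30−10.50)²/10.50 + (13−10.50)²/10.50 + (16−10.50)²/10.50 + (14−31.50)²/31.50 = 54.1746
df = 4

test statistic = 54.175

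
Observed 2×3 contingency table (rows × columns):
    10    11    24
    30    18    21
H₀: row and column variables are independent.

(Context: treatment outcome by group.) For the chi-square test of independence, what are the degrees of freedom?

degrees of freedom = 2

df = (r−1)(c−1) = (2−1)·(3−1) = 2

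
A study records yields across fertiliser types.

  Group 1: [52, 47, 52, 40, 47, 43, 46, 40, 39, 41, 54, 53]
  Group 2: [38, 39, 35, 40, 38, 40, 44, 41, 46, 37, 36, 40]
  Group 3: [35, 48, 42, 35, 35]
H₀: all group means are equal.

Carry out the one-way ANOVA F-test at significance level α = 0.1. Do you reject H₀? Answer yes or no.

Group means [46.17, 39.50, 39.00], grand mean 42.172
SSB = Σnᵢ(x̄ᵢ−x̄)² = 327.471; SSW = ΣΣ(x−x̄ᵢ)² = 588.667
MSB = 327.471/2 = 163.7356; MSW = 588.667/26 = 22.6410
F = MSB/MSW = 7.2318
df = (2, 26)
p-value (upper-tail) = 0.00318
At α=0.1: p < α → reject H₀

reject H₀: yes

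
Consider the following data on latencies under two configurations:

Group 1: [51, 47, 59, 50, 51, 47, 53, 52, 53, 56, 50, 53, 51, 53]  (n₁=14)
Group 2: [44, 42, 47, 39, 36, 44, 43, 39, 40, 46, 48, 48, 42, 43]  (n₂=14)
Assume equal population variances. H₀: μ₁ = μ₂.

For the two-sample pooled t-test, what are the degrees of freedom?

degrees of freedom = 26

df = n₁ + n₂ − 2 = 14 + 14 − 2 = 26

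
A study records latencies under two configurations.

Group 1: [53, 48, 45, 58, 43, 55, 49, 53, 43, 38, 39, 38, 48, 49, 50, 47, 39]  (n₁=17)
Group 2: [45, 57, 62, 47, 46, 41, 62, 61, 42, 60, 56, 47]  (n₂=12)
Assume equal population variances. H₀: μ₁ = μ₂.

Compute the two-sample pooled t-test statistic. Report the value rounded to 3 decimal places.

test statistic = -2.032

x̄₁=46.765, s₁=6.129, n₁=17
x̄₂=52.167, s₂=8.211, n₂=12
s_p² = [16·6.129² + 11·8.211²]/27 = 49.7306
SE = √(s_p²·(1/17+1/12)) = 2.6589
t = (46.765−52.167)/2.6589 = -2.0317
df = 27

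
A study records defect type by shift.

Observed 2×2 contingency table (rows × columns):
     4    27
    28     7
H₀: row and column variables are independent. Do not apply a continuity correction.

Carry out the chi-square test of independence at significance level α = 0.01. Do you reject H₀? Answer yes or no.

Row totals [31, 35], col totals [32, 34], n=66
χ² = (4−15.03)²/15.03 + (27−15.97)²/15.97 + (28−16.97)²/16.97 + (7−18.03)²/18.03 = 29.6311
df = 1
p-value (upper-tail) = 0.00000
At α=0.01: p < α → reject H₀

reject H₀: yes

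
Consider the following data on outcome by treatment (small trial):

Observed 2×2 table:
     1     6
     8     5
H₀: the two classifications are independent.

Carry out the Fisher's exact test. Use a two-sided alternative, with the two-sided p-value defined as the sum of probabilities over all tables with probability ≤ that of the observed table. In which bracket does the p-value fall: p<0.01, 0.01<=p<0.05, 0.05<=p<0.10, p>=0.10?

p-value bracket: 0.05<=p<0.10

Margins: r₁=7, r₂=13, c₁=9, c₂=11, n=20
p_obs = C(7,1)·C(13,8)/C(20,9); sum pmf over tables with pmf ≤ p_obs
p-value (two-sided) = 0.07028
→ bracket: 0.05<=p<0.10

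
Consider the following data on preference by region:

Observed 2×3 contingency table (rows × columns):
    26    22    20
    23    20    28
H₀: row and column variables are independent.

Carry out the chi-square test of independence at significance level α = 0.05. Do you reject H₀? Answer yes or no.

Row totals [68, 71], col totals [49, 42, 48], n=139
χ² = (26−23.97)²/23.97 + (22−20.55)²/20.55 + (20−23.48)²/23.48 + (23−25.03)²/25.03 + (20−21.45)²/21.45 + (28−24.52)²/24.52 = 1.5482
df = 2
p-value (upper-tail) = 0.46111
At α=0.05: p ≥ α → fail to reject H₀

reject H₀: no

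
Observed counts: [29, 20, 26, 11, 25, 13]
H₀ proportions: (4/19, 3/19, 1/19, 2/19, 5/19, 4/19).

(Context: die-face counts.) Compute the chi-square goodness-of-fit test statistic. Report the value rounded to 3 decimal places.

n = 124; E_i = n·p_i = [26.11, 19.58, 6.53, 13.05, 32.63, 26.11]
χ² = (29−26.11)²/26.11 + (20−19.58)²/19.58 + (26−6.53)²/6.53 + (11−13.05)²/13.05 + (25−32.63)²/32.63 + (13−26.11)²/26.11 = 67.1237
df = 5

test statistic = 67.124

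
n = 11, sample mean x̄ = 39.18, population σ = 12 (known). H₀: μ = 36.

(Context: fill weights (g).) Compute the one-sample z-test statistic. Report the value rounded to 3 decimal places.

SE = σ/√n = 12/√11 = 3.6181
z = (x̄−μ₀)/SE = (39.18−36)/3.6181 = 0.8789

test statistic = 0.879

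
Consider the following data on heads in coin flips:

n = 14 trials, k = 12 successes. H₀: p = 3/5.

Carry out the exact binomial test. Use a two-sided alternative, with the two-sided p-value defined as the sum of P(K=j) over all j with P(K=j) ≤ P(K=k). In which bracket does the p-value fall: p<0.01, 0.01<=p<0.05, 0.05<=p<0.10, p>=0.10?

Exact binomial: n=14, k=12, p₀=3/5=0.6000
P(X=j) = C(n,j)·p₀^j·(1−p₀)^(n−j); p = Σ P(X=j) over j with P(X=j) ≤ P(X=12)
p-value (two-sided) = 0.05730
→ bracket: 0.05<=p<0.10

p-value bracket: 0.05<=p<0.10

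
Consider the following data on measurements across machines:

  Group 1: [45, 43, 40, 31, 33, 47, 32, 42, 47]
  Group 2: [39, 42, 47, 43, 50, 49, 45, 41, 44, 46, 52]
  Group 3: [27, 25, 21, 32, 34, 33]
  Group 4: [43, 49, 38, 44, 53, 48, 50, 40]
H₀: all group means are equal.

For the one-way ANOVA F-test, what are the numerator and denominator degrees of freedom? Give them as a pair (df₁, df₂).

k = 4 groups, N = 34 total
df = (k−1, N−k) = (4−1, 34−4) = (3, 30)

degrees of freedom = [3, 30]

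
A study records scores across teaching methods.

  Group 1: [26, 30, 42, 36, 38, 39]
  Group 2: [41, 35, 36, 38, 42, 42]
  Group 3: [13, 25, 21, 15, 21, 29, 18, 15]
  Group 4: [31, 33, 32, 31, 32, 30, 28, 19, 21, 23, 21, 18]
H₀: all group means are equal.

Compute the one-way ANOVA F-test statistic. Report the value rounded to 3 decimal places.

Group means [35.17, 39.00, 19.62, 26.58], grand mean 28.781
SSB = Σnᵢ(x̄ᵢ−x̄)² = 1599.844; SSW = ΣΣ(x−x̄ᵢ)² = 797.625
MSB = 1599.844/3 = 533.2812; MSW = 797.625/28 = 28.4866
F = MSB/MSW = 18.7204
df = (3, 28)

test statistic = 18.720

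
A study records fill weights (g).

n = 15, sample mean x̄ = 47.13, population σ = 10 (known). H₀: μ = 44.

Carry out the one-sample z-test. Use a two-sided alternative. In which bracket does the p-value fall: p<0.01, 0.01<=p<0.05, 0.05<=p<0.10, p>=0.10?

SE = σ/√n = 10/√15 = 2.5820
z = (x̄−μ₀)/SE = (47.13−44)/2.5820 = 1.2122
p-value (two-sided) = 0.22542
→ bracket: p>=0.10

p-value bracket: p>=0.10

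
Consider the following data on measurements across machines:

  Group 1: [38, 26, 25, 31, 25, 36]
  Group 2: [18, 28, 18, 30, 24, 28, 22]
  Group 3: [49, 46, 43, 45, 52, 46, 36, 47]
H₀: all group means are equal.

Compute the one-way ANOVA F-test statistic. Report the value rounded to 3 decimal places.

test statistic = 35.744

Group means [30.17, 24.00, 45.50], grand mean 33.952
SSB = Σnᵢ(x̄ᵢ−x̄)² = 1846.119; SSW = ΣΣ(x−x̄ᵢ)² = 464.833
MSB = 1846.119/2 = 923.0595; MSW = 464.833/18 = 25.8241
F = MSB/MSW = 35.7441
df = (2, 18)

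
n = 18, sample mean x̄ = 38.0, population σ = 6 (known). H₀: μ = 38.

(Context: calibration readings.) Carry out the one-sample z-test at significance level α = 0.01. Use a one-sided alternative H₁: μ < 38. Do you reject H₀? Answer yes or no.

reject H₀: no

SE = σ/√n = 6/√18 = 1.4142
z = (x̄−μ₀)/SE = (38.0−38)/1.4142 = 0.0000
p-value (one-sided, H₁ less) = 0.50000
At α=0.01: p ≥ α → fail to reject H₀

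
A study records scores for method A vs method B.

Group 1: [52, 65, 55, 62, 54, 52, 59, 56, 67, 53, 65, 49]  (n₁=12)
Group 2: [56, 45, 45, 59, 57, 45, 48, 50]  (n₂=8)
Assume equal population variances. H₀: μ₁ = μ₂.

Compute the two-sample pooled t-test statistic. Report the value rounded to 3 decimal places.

x̄₁=57.417, s₁=6.022, n₁=12
x̄₂=50.625, s₂=5.878, n₂=8
s_p² = [11·6.022² + 7·5.878²]/18 = 35.5995
SE = √(s_p²·(1/12+1/8)) = 2.7233
t = (57.417−50.625)/2.7233 = 2.4939
df = 18

test statistic = 2.494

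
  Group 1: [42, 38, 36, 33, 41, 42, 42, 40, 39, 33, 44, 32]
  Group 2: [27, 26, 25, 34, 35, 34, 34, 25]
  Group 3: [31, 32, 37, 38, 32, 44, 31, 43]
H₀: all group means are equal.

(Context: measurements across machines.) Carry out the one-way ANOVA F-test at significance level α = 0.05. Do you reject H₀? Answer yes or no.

reject H₀: yes

Group means [38.50, 30.00, 36.00], grand mean 35.357
SSB = Σnᵢ(x̄ᵢ−x̄)² = 351.429; SSW = ΣΣ(x−x̄ᵢ)² = 533.000
MSB = 351.429/2 = 175.7143; MSW = 533.000/25 = 21.3200
F = MSB/MSW = 8.2418
df = (2, 25)
p-value (upper-tail) = 0.00178
At α=0.05: p < α → reject H₀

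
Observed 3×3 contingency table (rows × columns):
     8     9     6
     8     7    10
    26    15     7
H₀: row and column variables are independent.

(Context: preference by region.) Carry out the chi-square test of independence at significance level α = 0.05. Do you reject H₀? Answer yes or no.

Row totals [23, 25, 48], col totals [42, 31, 23], n=96
χ² = (8−10.06)²/10.06 + (9−7.43)²/7.43 + (6−5.51)²/5.51 + (8−10.94)²/10.94 + (7−8.07)²/8.07 + (10−5.99)²/5.99 + (26−21.00)²/21.00 + (15−15.50)²/15.50 + (7−11.50)²/11.50 = 7.3836
df = 4
p-value (upper-tail) = 0.11695
At α=0.05: p ≥ α → fail to reject H₀

reject H₀: no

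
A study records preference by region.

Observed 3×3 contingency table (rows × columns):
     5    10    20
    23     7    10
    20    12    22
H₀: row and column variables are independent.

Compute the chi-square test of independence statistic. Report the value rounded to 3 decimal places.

test statistic = 15.178

Row totals [35, 40, 54], col totals [48, 29, 52], n=129
χ² = (5−13.02)²/13.02 + (10−7.87)²/7.87 + (20−14.11)²/14.11 + (23−14.88)²/14.88 + (7−8.99)²/8.99 + (10−16.12)²/16.12 + (20−20.09)²/20.09 + (12−12.14)²/12.14 + (22−21.77)²/21.77 = 15.1784
df = 4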